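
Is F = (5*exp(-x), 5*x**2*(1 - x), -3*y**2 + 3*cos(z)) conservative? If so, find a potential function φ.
No, ∇×F = (-6*y, 0, 5*x*(2 - 3*x)) ≠ 0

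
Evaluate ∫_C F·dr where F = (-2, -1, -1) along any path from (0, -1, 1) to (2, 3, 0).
-7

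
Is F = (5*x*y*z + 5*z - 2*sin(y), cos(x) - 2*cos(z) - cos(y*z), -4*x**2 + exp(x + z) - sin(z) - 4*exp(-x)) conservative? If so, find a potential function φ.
No, ∇×F = (-y*sin(y*z) - 2*sin(z), 5*x*y + 8*x - exp(x + z) + 5 - 4*exp(-x), -5*x*z - sin(x) + 2*cos(y)) ≠ 0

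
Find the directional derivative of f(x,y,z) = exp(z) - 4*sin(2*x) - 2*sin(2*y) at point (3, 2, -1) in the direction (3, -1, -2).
sqrt(14)*(2*E*(-6*cos(6) + cos(4)) - 1)*exp(-1)/7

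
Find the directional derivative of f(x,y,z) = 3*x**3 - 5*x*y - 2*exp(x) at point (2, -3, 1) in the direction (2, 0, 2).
sqrt(2)*(51/2 - exp(2))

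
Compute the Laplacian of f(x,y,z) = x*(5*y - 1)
0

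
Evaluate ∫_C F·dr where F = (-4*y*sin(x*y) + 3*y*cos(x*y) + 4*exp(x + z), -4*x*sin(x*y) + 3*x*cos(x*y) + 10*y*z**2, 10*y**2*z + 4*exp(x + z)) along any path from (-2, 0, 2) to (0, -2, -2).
4*exp(-2) + 76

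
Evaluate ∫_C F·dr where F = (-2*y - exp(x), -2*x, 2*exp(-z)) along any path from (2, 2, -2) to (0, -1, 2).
cosh(2) + 7 + 5*sinh(2)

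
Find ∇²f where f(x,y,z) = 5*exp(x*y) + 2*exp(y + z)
5*x**2*exp(x*y) + 5*y**2*exp(x*y) + 4*exp(y + z)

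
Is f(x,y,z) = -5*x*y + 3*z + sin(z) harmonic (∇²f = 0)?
No, ∇²f = -sin(z)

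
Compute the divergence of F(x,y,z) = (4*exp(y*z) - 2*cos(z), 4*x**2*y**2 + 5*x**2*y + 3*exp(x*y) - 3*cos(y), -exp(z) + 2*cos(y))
8*x**2*y + 5*x**2 + 3*x*exp(x*y) - exp(z) + 3*sin(y)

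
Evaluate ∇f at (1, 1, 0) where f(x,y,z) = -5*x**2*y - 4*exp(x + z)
(-4*E - 10, -5, -4*E)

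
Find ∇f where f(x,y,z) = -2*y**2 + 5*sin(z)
(0, -4*y, 5*cos(z))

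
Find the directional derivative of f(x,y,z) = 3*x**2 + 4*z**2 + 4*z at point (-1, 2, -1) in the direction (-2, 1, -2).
20/3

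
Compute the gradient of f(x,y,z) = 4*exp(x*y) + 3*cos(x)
(4*y*exp(x*y) - 3*sin(x), 4*x*exp(x*y), 0)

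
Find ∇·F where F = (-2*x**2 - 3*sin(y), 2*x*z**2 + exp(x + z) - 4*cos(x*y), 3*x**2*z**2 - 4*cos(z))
6*x**2*z + 4*x*sin(x*y) - 4*x + 4*sin(z)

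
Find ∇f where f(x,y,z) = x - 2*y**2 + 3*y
(1, 3 - 4*y, 0)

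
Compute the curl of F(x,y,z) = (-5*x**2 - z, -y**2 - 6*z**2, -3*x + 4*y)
(12*z + 4, 2, 0)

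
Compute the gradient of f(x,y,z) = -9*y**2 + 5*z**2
(0, -18*y, 10*z)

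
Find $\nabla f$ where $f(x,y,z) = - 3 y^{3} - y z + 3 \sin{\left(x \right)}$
(3*cos(x), -9*y**2 - z, -y)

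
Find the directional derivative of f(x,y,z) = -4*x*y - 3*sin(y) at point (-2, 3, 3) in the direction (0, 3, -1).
3*sqrt(10)*(8 - 3*cos(3))/10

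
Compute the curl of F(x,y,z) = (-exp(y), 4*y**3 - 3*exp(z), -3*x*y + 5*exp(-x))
(-3*x + 3*exp(z), 3*y + 5*exp(-x), exp(y))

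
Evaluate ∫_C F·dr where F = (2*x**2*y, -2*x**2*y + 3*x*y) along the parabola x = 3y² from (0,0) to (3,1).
411/28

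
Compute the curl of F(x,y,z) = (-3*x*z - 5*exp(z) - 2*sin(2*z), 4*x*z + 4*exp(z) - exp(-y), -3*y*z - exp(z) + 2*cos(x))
(-4*x - 3*z - 4*exp(z), -3*x - 5*exp(z) + 2*sin(x) - 4*cos(2*z), 4*z)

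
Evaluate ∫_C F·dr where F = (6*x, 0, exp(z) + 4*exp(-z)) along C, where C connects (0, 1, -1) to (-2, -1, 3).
-exp(-1) - 4*exp(-3) + 4*E + 12 + exp(3)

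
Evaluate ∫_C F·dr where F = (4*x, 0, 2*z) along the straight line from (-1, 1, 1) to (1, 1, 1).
0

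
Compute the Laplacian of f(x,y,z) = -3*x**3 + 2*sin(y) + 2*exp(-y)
-18*x - 2*sin(y) + 2*exp(-y)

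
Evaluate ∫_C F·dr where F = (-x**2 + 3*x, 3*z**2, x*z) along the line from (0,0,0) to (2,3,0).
10/3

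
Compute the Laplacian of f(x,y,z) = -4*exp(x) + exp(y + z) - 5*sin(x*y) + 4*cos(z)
5*x**2*sin(x*y) + 5*y**2*sin(x*y) - 4*exp(x) + 2*exp(y + z) - 4*cos(z)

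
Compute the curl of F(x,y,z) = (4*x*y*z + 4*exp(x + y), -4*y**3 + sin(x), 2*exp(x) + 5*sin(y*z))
(5*z*cos(y*z), 4*x*y - 2*exp(x), -4*x*z - 4*exp(x + y) + cos(x))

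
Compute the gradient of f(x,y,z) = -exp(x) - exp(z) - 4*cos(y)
(-exp(x), 4*sin(y), -exp(z))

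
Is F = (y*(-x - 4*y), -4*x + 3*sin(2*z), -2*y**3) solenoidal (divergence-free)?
No, ∇·F = -y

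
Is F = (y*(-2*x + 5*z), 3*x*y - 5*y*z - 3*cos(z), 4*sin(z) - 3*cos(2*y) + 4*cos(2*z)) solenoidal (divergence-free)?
No, ∇·F = 3*x - 2*y - 5*z - 8*sin(2*z) + 4*cos(z)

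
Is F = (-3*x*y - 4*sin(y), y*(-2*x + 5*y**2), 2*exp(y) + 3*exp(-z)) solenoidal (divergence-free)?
No, ∇·F = -2*x + 15*y**2 - 3*y - 3*exp(-z)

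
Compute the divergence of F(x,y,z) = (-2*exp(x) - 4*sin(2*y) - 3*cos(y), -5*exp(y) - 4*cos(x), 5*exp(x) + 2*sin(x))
-2*exp(x) - 5*exp(y)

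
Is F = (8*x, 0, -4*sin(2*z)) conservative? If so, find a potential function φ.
Yes, F is conservative. φ = 4*x**2 + 2*cos(2*z)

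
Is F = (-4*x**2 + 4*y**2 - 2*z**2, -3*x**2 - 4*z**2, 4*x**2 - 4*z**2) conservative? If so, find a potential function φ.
No, ∇×F = (8*z, -8*x - 4*z, -6*x - 8*y) ≠ 0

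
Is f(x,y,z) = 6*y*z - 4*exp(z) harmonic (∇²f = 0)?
No, ∇²f = -4*exp(z)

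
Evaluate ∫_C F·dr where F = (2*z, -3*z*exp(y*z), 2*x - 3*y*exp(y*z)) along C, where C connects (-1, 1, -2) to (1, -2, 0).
-7 + 3*exp(-2)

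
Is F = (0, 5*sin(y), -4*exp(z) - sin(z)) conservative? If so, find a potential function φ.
Yes, F is conservative. φ = -4*exp(z) - 5*cos(y) + cos(z)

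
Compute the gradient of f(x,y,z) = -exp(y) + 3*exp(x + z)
(3*exp(x + z), -exp(y), 3*exp(x + z))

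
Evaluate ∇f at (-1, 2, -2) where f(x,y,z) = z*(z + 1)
(0, 0, -3)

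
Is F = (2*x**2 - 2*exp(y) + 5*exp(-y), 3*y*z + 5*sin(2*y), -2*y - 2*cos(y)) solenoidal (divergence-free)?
No, ∇·F = 4*x + 3*z + 10*cos(2*y)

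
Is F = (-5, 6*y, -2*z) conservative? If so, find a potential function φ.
Yes, F is conservative. φ = -5*x + 3*y**2 - z**2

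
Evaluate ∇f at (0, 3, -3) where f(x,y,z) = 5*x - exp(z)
(5, 0, -exp(-3))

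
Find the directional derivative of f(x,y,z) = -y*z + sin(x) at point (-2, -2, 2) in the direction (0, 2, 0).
-2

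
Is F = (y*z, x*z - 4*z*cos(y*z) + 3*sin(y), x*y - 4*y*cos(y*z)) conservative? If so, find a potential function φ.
Yes, F is conservative. φ = x*y*z - 4*sin(y*z) - 3*cos(y)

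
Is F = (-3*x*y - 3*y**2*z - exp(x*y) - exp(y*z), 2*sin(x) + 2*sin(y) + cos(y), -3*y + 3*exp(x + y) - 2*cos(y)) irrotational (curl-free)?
No, ∇×F = (3*exp(x + y) + 2*sin(y) - 3, -3*y**2 - y*exp(y*z) - 3*exp(x + y), x*exp(x*y) + 3*x + 6*y*z + z*exp(y*z) + 2*cos(x))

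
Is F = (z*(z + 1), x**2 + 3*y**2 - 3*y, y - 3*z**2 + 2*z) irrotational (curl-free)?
No, ∇×F = (1, 2*z + 1, 2*x)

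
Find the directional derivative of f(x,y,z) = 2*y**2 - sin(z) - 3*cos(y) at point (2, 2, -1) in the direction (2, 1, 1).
sqrt(6)*(-cos(1) + 3*sin(2) + 8)/6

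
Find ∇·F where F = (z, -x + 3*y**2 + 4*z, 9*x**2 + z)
6*y + 1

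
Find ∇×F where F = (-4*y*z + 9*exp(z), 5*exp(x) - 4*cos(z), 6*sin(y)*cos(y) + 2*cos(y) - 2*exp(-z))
(-2*sin(y) - 4*sin(z) + 6*cos(2*y), -4*y + 9*exp(z), 4*z + 5*exp(x))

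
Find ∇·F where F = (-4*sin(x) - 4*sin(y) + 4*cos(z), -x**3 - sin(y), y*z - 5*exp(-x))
y - 4*cos(x) - cos(y)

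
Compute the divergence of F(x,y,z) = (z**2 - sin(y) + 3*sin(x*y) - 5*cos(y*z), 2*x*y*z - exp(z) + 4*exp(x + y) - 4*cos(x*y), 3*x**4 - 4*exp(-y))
2*x*z + 4*x*sin(x*y) + 3*y*cos(x*y) + 4*exp(x + y)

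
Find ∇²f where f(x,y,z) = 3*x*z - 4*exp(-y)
-4*exp(-y)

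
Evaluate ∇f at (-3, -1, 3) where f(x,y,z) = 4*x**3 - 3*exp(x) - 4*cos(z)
(108 - 3*exp(-3), 0, 4*sin(3))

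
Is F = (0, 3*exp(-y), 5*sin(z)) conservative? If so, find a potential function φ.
Yes, F is conservative. φ = -5*cos(z) - 3*exp(-y)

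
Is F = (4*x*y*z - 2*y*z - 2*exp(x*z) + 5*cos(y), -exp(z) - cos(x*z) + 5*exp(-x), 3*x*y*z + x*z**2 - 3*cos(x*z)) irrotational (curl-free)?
No, ∇×F = (3*x*z - x*sin(x*z) + exp(z), 4*x*y - 2*x*exp(x*z) - 3*y*z - 2*y - z**2 - 3*z*sin(x*z), -4*x*z + z*sin(x*z) + 2*z + 5*sin(y) - 5*exp(-x))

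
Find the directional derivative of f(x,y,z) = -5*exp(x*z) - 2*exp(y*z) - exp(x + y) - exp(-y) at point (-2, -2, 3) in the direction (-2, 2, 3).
2*sqrt(17)*(30 + exp(8))*exp(-6)/17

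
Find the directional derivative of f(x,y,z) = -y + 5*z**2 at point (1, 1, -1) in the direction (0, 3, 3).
-11*sqrt(2)/2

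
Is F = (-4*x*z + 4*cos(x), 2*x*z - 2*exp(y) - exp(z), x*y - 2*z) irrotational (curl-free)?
No, ∇×F = (-x + exp(z), -4*x - y, 2*z)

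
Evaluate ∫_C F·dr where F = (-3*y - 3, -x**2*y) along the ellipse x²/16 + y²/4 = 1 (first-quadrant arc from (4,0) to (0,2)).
-4 + 6*pi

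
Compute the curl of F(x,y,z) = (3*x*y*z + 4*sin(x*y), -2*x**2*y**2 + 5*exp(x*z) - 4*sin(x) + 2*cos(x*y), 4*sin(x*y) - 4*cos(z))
(x*(-5*exp(x*z) + 4*cos(x*y)), y*(3*x - 4*cos(x*y)), -4*x*y**2 - 3*x*z - 4*x*cos(x*y) - 2*y*sin(x*y) + 5*z*exp(x*z) - 4*cos(x))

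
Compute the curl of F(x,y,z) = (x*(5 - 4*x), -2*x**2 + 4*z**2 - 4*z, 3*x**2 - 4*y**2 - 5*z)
(-8*y - 8*z + 4, -6*x, -4*x)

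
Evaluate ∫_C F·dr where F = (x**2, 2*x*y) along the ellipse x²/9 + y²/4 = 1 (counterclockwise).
0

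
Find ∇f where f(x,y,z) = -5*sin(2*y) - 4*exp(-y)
(0, -10*cos(2*y) + 4*exp(-y), 0)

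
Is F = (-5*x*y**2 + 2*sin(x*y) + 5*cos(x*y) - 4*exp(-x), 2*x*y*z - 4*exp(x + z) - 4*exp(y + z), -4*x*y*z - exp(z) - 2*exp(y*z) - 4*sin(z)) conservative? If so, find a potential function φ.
No, ∇×F = (-2*x*y - 4*x*z - 2*z*exp(y*z) + 4*exp(x + z) + 4*exp(y + z), 4*y*z, 10*x*y + 5*x*sin(x*y) - 2*x*cos(x*y) + 2*y*z - 4*exp(x + z)) ≠ 0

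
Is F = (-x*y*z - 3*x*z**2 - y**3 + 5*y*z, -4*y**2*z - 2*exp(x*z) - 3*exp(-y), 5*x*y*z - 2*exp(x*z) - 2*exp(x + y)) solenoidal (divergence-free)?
No, ∇·F = 5*x*y - 2*x*exp(x*z) - 9*y*z - 3*z**2 + 3*exp(-y)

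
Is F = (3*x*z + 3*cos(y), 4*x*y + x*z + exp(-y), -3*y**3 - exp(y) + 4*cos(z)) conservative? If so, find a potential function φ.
No, ∇×F = (-x - 9*y**2 - exp(y), 3*x, 4*y + z + 3*sin(y)) ≠ 0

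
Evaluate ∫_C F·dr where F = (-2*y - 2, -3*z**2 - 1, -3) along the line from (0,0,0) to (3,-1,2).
-4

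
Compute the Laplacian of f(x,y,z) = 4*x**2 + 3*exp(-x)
8 + 3*exp(-x)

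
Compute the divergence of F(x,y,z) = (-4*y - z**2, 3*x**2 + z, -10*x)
0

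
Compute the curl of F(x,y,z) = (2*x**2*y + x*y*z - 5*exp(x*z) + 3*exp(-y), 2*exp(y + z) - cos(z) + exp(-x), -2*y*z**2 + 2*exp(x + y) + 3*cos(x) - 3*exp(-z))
(-2*z**2 + 2*exp(x + y) - 2*exp(y + z) - sin(z), x*y - 5*x*exp(x*z) - 2*exp(x + y) + 3*sin(x), -2*x**2 - x*z + 3*exp(-y) - exp(-x))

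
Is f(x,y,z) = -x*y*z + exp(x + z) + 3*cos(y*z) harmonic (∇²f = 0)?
No, ∇²f = -3*y**2*cos(y*z) - 3*z**2*cos(y*z) + 2*exp(x + z)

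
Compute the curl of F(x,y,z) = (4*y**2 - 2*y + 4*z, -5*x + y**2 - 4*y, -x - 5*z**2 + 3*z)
(0, 5, -8*y - 3)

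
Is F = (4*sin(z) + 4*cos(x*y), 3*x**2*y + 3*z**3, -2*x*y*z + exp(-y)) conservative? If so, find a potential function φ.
No, ∇×F = (-2*x*z - 9*z**2 - exp(-y), 2*y*z + 4*cos(z), 2*x*(3*y + 2*sin(x*y))) ≠ 0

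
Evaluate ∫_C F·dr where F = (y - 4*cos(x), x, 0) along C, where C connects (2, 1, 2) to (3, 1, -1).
-4*sin(3) + 1 + 4*sin(2)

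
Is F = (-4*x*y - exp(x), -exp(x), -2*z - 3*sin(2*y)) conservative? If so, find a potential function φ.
No, ∇×F = (-6*cos(2*y), 0, 4*x - exp(x)) ≠ 0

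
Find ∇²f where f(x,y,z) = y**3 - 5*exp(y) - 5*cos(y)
6*y - 5*exp(y) + 5*cos(y)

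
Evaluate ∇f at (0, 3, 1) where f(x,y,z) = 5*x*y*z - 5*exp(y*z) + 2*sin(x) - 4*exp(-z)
(17, -5*exp(3), (4 - 15*exp(4))*exp(-1))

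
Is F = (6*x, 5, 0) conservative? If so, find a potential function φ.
Yes, F is conservative. φ = 3*x**2 + 5*y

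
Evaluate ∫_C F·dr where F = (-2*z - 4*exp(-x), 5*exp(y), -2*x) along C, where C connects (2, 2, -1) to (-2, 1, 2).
-exp(2) - 4*exp(-2) + 4 + 5*E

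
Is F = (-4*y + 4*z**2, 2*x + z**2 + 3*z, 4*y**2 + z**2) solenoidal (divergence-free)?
No, ∇·F = 2*z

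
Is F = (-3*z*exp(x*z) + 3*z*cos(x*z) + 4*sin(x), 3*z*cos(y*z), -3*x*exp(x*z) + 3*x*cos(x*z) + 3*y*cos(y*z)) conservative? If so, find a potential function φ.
Yes, F is conservative. φ = -3*exp(x*z) + 3*sin(x*z) + 3*sin(y*z) - 4*cos(x)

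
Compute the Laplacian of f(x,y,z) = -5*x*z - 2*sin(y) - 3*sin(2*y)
2*(12*cos(y) + 1)*sin(y)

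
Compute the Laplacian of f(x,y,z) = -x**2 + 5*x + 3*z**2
4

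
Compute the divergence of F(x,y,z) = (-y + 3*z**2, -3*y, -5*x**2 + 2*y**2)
-3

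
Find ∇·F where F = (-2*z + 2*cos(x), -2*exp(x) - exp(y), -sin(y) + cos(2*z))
-exp(y) - 2*sin(x) - 2*sin(2*z)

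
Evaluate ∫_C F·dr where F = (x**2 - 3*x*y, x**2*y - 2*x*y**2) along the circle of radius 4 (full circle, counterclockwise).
-128*pi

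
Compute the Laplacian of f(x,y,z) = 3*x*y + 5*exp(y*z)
5*(y**2 + z**2)*exp(y*z)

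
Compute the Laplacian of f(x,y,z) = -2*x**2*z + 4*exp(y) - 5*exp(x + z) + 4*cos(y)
-4*z + 4*exp(y) - 10*exp(x + z) - 4*cos(y)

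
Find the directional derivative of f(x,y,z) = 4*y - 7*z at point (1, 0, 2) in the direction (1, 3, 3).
-9*sqrt(19)/19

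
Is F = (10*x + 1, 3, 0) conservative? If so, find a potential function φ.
Yes, F is conservative. φ = 5*x**2 + x + 3*y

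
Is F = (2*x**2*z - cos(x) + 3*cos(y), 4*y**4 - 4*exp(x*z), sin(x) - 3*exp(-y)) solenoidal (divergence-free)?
No, ∇·F = 4*x*z + 16*y**3 + sin(x)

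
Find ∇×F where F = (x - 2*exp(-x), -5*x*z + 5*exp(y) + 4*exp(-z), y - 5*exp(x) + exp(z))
(5*x + 1 + 4*exp(-z), 5*exp(x), -5*z)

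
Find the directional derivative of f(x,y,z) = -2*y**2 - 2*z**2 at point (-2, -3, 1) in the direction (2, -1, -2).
-4/3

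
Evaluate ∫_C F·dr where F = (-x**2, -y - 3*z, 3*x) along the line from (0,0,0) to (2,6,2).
-98/3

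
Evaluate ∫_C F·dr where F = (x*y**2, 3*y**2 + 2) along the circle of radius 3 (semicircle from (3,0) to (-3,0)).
0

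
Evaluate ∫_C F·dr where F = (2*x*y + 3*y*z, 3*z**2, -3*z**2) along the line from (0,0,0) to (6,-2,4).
-192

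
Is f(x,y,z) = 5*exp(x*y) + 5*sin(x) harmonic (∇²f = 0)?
No, ∇²f = 5*x**2*exp(x*y) + 5*y**2*exp(x*y) - 5*sin(x)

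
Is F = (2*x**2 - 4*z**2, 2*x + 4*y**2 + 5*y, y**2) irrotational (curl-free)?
No, ∇×F = (2*y, -8*z, 2)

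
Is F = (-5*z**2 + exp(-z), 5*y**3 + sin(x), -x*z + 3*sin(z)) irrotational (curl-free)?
No, ∇×F = (0, -9*z - exp(-z), cos(x))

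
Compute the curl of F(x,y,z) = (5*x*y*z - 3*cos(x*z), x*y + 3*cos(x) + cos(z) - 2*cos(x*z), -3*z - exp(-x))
(-2*x*sin(x*z) + sin(z), 5*x*y + 3*x*sin(x*z) - exp(-x), -5*x*z + y + 2*z*sin(x*z) - 3*sin(x))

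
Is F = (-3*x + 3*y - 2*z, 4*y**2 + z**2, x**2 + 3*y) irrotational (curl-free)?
No, ∇×F = (3 - 2*z, -2*x - 2, -3)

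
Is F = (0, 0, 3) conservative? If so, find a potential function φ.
Yes, F is conservative. φ = 3*z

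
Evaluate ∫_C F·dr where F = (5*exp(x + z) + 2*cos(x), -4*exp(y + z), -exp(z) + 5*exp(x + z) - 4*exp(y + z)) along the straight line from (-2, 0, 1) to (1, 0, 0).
-5 - 5*exp(-1) + 2*sin(1) + 2*sin(2) + 10*E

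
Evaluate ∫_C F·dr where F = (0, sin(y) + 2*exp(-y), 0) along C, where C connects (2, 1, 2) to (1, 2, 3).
-2*exp(-2) - cos(2) + cos(1) + 2*exp(-1)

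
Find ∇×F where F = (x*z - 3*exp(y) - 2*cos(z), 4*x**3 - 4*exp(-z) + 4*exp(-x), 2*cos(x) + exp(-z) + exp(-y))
(-4*exp(-z) - exp(-y), x + 2*sin(x) + 2*sin(z), 12*x**2 + 3*exp(y) - 4*exp(-x))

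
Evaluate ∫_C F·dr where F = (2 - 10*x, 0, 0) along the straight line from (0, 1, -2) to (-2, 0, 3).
-24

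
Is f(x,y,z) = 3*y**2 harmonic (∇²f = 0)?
No, ∇²f = 6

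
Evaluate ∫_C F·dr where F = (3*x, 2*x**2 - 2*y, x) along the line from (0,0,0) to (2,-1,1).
10/3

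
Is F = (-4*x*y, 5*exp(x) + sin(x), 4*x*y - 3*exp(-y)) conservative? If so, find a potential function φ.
No, ∇×F = (4*x + 3*exp(-y), -4*y, 4*x + 5*exp(x) + cos(x)) ≠ 0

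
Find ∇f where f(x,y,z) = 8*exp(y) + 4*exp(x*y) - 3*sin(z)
(4*y*exp(x*y), 4*x*exp(x*y) + 8*exp(y), -3*cos(z))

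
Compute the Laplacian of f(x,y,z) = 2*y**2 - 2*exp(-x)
4 - 2*exp(-x)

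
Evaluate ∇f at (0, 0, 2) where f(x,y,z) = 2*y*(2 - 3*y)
(0, 4, 0)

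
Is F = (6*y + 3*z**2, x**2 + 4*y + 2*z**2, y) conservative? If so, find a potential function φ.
No, ∇×F = (1 - 4*z, 6*z, 2*x - 6) ≠ 0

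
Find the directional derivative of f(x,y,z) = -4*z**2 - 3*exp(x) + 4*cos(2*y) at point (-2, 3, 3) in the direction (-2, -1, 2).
-16 + 8*sin(6)/3 + 2*exp(-2)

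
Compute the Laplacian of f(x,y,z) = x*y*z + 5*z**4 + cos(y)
60*z**2 - cos(y)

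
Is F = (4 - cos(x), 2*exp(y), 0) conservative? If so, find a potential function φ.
Yes, F is conservative. φ = 4*x + 2*exp(y) - sin(x)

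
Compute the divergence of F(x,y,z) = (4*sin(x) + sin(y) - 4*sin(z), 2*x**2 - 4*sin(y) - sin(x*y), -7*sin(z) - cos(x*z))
x*sin(x*z) - x*cos(x*y) + 4*cos(x) - 4*cos(y) - 7*cos(z)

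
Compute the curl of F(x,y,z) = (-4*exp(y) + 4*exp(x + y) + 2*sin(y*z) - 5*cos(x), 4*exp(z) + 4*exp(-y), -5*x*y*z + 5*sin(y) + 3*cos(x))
(-5*x*z - 4*exp(z) + 5*cos(y), 5*y*z + 2*y*cos(y*z) + 3*sin(x), -2*z*cos(y*z) + 4*exp(y) - 4*exp(x + y))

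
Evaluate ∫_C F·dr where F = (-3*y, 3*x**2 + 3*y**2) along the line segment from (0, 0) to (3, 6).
243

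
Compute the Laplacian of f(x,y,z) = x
0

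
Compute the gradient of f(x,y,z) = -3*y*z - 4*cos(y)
(0, -3*z + 4*sin(y), -3*y)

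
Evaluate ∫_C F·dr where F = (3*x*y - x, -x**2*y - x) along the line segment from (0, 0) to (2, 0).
-2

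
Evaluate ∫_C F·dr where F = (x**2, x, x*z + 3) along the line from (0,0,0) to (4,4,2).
122/3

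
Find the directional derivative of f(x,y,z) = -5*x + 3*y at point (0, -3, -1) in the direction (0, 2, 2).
3*sqrt(2)/2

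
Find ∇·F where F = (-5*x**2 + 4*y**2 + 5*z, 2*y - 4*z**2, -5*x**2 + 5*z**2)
-10*x + 10*z + 2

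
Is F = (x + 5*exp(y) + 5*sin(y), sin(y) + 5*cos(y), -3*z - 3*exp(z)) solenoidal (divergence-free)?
No, ∇·F = -3*exp(z) - 5*sin(y) + cos(y) - 2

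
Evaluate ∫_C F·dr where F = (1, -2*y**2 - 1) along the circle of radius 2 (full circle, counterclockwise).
0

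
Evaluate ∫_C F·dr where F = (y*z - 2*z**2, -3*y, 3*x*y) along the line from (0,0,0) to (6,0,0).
0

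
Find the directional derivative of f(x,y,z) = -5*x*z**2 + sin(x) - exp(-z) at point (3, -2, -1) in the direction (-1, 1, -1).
-sqrt(3)*(cos(3) + E + 25)/3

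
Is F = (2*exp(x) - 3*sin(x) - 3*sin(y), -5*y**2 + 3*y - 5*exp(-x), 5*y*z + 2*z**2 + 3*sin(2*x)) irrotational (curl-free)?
No, ∇×F = (5*z, -6*cos(2*x), 3*cos(y) + 5*exp(-x))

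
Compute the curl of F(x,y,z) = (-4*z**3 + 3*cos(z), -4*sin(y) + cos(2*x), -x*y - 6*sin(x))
(-x, y - 12*z**2 - 3*sin(z) + 6*cos(x), -2*sin(2*x))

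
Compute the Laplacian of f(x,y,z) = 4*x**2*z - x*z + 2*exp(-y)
8*z + 2*exp(-y)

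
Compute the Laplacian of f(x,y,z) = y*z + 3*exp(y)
3*exp(y)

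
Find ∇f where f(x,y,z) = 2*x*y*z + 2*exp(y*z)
(2*y*z, 2*z*(x + exp(y*z)), 2*y*(x + exp(y*z)))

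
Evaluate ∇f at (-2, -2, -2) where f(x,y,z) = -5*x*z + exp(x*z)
(10 - 2*exp(4), 0, 10 - 2*exp(4))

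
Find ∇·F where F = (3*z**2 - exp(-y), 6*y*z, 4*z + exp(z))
6*z + exp(z) + 4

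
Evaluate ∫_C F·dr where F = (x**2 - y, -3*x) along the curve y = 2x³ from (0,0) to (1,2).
-14/3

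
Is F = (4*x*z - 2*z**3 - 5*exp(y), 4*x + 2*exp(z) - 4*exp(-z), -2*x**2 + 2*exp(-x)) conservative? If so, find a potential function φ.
No, ∇×F = (2*sinh(z) - 6*cosh(z), 8*x - 6*z**2 + 2*exp(-x), 5*exp(y) + 4) ≠ 0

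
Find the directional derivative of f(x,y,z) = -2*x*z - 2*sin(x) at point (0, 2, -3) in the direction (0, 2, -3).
0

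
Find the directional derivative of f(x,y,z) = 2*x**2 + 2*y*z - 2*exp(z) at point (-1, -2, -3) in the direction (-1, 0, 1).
-sqrt(2)*exp(-3)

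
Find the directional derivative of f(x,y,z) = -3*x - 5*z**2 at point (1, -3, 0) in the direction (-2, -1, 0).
6*sqrt(5)/5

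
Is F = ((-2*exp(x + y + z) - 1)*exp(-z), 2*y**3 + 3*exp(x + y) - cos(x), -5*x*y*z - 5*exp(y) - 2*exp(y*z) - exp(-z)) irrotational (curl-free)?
No, ∇×F = (-5*x*z - 2*z*exp(y*z) - 5*exp(y), 5*y*z + exp(-z), 5*exp(x + y) + sin(x))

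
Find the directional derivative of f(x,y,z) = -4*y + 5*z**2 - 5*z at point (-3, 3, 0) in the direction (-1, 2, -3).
sqrt(14)/2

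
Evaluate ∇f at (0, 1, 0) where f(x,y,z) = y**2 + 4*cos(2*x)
(0, 2, 0)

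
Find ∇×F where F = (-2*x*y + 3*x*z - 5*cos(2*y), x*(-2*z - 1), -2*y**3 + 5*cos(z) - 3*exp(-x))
(2*x - 6*y**2, 3*x - 3*exp(-x), 2*x - 2*z - 10*sin(2*y) - 1)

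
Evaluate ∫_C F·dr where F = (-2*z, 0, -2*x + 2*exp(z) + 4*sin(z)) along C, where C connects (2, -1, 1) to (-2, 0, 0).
-2*E + 2 + 4*cos(1)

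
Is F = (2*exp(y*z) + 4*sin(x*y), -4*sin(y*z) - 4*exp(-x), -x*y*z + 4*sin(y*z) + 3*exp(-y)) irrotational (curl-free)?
No, ∇×F = (-x*z + 4*y*cos(y*z) + 4*z*cos(y*z) - 3*exp(-y), y*(z + 2*exp(y*z)), -4*x*cos(x*y) - 2*z*exp(y*z) + 4*exp(-x))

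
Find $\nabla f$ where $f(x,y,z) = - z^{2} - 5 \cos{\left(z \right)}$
(0, 0, -2*z + 5*sin(z))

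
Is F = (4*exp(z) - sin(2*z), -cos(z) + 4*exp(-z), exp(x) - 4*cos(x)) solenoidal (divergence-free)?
Yes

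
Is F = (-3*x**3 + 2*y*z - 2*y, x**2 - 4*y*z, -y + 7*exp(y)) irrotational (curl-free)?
No, ∇×F = (4*y + 7*exp(y) - 1, 2*y, 2*x - 2*z + 2)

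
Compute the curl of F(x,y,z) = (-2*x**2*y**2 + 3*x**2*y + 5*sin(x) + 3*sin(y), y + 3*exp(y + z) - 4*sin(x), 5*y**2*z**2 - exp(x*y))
(-x*exp(x*y) + 10*y*z**2 - 3*exp(y + z), y*exp(x*y), 4*x**2*y - 3*x**2 - 4*cos(x) - 3*cos(y))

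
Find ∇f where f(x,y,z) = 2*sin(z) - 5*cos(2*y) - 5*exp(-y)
(0, 10*sin(2*y) + 5*exp(-y), 2*cos(z))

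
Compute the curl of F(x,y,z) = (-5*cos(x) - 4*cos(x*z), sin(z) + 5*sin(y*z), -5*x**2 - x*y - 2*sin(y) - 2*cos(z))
(-x - 5*y*cos(y*z) - 2*cos(y) - cos(z), 4*x*sin(x*z) + 10*x + y, 0)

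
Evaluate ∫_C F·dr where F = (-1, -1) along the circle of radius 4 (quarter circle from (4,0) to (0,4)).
0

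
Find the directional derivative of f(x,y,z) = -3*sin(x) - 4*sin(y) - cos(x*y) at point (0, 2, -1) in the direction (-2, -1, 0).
2*sqrt(5)*(2*cos(2) + 3)/5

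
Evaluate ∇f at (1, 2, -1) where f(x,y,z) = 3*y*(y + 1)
(0, 15, 0)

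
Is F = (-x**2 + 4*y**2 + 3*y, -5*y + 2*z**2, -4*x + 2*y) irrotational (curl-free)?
No, ∇×F = (2 - 4*z, 4, -8*y - 3)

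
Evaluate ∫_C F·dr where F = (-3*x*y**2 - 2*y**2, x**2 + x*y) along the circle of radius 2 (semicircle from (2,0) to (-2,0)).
80/3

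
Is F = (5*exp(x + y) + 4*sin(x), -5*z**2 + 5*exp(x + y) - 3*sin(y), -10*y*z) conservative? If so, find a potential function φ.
Yes, F is conservative. φ = -5*y*z**2 + 5*exp(x + y) - 4*cos(x) + 3*cos(y)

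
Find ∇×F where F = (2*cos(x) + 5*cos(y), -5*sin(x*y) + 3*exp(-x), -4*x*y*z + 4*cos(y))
(-4*x*z - 4*sin(y), 4*y*z, -5*y*cos(x*y) + 5*sin(y) - 3*exp(-x))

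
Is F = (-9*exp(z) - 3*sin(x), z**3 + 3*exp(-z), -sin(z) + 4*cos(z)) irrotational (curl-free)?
No, ∇×F = (-3*z**2 + 3*exp(-z), -9*exp(z), 0)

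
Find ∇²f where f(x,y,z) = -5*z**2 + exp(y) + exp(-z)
exp(y) - 10 + exp(-z)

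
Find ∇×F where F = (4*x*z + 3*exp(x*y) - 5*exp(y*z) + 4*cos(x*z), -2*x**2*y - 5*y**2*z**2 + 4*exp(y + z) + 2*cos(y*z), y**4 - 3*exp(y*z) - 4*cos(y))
(4*y**3 + 10*y**2*z + 2*y*sin(y*z) - 3*z*exp(y*z) - 4*exp(y + z) + 4*sin(y), -4*x*sin(x*z) + 4*x - 5*y*exp(y*z), -4*x*y - 3*x*exp(x*y) + 5*z*exp(y*z))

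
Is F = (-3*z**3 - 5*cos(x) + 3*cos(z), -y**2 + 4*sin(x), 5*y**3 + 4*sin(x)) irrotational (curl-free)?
No, ∇×F = (15*y**2, -9*z**2 - 3*sin(z) - 4*cos(x), 4*cos(x))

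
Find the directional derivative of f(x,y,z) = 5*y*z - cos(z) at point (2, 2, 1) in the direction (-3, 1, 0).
sqrt(10)/2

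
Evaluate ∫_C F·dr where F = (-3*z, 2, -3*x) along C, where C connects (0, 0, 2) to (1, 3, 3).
-3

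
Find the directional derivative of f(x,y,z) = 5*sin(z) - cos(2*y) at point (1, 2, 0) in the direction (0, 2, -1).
sqrt(5)*(-5 + 4*sin(4))/5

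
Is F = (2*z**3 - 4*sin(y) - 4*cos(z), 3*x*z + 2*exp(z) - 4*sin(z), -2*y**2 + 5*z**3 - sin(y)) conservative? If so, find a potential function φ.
No, ∇×F = (-3*x - 4*y - 2*exp(z) - cos(y) + 4*cos(z), 6*z**2 + 4*sin(z), 3*z + 4*cos(y)) ≠ 0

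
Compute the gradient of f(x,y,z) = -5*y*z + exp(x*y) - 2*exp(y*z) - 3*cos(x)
(y*exp(x*y) + 3*sin(x), x*exp(x*y) - 2*z*exp(y*z) - 5*z, y*(-2*exp(y*z) - 5))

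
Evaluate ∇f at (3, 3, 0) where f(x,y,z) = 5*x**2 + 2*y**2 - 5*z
(30, 12, -5)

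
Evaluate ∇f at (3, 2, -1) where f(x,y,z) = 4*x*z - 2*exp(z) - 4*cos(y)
(-4, 4*sin(2), 12 - 2*exp(-1))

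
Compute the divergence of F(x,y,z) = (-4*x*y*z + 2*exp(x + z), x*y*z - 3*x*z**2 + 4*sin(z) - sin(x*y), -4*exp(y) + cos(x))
x*z - x*cos(x*y) - 4*y*z + 2*exp(x + z)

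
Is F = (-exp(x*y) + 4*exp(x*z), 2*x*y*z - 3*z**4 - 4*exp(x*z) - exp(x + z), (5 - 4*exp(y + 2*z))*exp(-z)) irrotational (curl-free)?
No, ∇×F = (-2*x*y + 4*x*exp(x*z) + 12*z**3 + exp(x + z) - 4*exp(y + z), 4*x*exp(x*z), x*exp(x*y) + 2*y*z - 4*z*exp(x*z) - exp(x + z))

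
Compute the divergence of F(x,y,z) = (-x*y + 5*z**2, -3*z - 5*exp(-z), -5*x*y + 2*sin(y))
-y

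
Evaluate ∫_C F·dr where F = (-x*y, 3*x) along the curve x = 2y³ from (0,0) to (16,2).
-1368/7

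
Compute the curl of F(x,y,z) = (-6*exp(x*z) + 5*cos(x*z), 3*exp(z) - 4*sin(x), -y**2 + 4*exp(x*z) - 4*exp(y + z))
(-2*y - 3*exp(z) - 4*exp(y + z), -6*x*exp(x*z) - 5*x*sin(x*z) - 4*z*exp(x*z), -4*cos(x))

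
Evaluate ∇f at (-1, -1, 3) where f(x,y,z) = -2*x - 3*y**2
(-2, 6, 0)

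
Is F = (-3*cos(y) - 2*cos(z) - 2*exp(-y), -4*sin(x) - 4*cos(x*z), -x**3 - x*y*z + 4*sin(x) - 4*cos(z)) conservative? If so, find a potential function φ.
No, ∇×F = (-x*(z + 4*sin(x*z)), 3*x**2 + y*z + 2*sin(z) - 4*cos(x), 4*z*sin(x*z) - 3*sin(y) - 4*cos(x) - 2*exp(-y)) ≠ 0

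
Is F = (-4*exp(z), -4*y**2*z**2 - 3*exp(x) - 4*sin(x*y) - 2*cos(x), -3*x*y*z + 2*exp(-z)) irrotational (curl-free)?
No, ∇×F = (z*(-3*x + 8*y**2), 3*y*z - 4*exp(z), -4*y*cos(x*y) - 3*exp(x) + 2*sin(x))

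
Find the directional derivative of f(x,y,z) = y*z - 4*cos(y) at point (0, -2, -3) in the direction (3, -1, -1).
sqrt(11)*(4*sin(2) + 5)/11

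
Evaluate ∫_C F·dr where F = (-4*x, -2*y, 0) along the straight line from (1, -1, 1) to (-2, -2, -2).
-9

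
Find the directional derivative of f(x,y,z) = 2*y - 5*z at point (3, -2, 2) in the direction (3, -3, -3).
sqrt(3)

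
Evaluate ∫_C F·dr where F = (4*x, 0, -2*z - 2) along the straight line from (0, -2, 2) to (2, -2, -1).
17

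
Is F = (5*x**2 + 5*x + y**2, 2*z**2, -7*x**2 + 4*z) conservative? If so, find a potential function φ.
No, ∇×F = (-4*z, 14*x, -2*y) ≠ 0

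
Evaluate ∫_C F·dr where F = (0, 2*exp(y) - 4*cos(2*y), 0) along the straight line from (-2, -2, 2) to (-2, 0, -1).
-2*exp(-2) - 2*sin(4) + 2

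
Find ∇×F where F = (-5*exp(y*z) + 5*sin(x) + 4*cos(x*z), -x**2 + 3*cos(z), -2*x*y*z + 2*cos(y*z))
(-2*x*z - 2*z*sin(y*z) + 3*sin(z), -4*x*sin(x*z) + 2*y*z - 5*y*exp(y*z), -2*x + 5*z*exp(y*z))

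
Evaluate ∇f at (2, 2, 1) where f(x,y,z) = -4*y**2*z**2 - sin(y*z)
(0, -16 - cos(2), -32 - 2*cos(2))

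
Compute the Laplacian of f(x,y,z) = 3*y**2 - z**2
4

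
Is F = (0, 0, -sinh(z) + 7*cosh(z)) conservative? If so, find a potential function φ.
Yes, F is conservative. φ = 7*sinh(z) - cosh(z)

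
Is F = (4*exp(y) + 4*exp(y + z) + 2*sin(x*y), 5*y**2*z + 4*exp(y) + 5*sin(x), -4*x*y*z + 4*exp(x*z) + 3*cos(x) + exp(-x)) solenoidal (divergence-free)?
No, ∇·F = -4*x*y + 4*x*exp(x*z) + 10*y*z + 2*y*cos(x*y) + 4*exp(y)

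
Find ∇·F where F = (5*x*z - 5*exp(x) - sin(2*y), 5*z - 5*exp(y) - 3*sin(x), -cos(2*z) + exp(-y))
5*z - 5*exp(x) - 5*exp(y) + 2*sin(2*z)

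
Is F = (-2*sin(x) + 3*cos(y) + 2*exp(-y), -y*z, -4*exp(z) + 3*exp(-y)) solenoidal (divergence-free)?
No, ∇·F = -z - 4*exp(z) - 2*cos(x)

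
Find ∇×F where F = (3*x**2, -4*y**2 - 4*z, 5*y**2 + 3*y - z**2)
(10*y + 7, 0, 0)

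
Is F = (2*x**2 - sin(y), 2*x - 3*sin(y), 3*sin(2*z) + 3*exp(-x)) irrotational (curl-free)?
No, ∇×F = (0, 3*exp(-x), cos(y) + 2)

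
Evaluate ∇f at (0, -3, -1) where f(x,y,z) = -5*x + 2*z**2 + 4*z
(-5, 0, 0)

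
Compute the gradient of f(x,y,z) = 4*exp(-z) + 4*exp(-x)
(-4*exp(-x), 0, -4*exp(-z))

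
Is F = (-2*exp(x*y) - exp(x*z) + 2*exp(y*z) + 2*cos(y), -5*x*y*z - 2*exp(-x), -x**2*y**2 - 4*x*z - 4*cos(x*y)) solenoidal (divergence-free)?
No, ∇·F = -5*x*z - 4*x - 2*y*exp(x*y) - z*exp(x*z)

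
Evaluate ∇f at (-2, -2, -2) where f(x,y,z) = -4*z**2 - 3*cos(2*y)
(0, -6*sin(4), 16)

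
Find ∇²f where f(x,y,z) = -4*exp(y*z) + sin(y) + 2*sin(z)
-4*y**2*exp(y*z) - 4*z**2*exp(y*z) - sin(y) - 2*sin(z)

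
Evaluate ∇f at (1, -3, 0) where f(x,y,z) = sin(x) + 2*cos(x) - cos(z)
(-2*sin(1) + cos(1), 0, 0)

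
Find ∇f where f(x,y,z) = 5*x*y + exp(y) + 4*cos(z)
(5*y, 5*x + exp(y), -4*sin(z))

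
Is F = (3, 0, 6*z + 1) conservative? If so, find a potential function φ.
Yes, F is conservative. φ = 3*x + 3*z**2 + z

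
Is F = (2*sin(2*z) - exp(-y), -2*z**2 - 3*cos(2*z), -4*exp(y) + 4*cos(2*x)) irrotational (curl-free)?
No, ∇×F = (4*z - 4*exp(y) - 6*sin(2*z), 8*sin(2*x) + 4*cos(2*z), -exp(-y))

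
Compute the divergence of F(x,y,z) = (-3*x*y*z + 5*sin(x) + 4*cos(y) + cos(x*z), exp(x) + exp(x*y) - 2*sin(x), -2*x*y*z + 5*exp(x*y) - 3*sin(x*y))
-2*x*y + x*exp(x*y) - 3*y*z - z*sin(x*z) + 5*cos(x)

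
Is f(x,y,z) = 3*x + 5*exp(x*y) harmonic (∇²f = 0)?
No, ∇²f = 5*(x**2 + y**2)*exp(x*y)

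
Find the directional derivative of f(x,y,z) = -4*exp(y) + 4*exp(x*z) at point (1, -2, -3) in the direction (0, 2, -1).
4*sqrt(5)*(-2*E - 1)*exp(-3)/5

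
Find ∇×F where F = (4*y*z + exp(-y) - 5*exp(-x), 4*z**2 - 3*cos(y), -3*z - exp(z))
(-8*z, 4*y, -4*z + exp(-y))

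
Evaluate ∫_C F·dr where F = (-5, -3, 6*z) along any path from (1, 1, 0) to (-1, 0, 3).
40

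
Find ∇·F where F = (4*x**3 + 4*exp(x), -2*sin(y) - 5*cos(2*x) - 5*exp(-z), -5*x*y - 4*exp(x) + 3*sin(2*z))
12*x**2 + 4*exp(x) - 2*cos(y) + 6*cos(2*z)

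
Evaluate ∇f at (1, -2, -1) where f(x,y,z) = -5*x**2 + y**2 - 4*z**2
(-10, -4, 8)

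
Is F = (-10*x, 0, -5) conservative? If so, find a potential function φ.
Yes, F is conservative. φ = -5*x**2 - 5*z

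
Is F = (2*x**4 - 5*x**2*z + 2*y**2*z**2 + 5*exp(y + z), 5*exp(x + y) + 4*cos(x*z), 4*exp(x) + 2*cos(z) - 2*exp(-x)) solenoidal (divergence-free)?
No, ∇·F = 8*x**3 - 10*x*z + 5*exp(x + y) - 2*sin(z)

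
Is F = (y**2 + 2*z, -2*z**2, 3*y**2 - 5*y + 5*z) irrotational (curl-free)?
No, ∇×F = (6*y + 4*z - 5, 2, -2*y)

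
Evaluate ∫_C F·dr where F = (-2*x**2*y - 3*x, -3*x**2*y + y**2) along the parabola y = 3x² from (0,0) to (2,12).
-222/5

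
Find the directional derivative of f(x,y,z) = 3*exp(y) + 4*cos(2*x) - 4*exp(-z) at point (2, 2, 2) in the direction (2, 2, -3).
2*sqrt(17)*(-6 - 8*exp(2)*sin(4) + 3*exp(4))*exp(-2)/17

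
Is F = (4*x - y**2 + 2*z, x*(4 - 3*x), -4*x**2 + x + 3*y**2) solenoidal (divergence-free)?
No, ∇·F = 4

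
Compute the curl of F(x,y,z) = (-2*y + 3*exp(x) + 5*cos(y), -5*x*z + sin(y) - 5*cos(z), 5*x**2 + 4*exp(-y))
(5*x - 5*sin(z) - 4*exp(-y), -10*x, -5*z + 5*sin(y) + 2)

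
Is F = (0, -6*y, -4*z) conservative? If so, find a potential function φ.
Yes, F is conservative. φ = -3*y**2 - 2*z**2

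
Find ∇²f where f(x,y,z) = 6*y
0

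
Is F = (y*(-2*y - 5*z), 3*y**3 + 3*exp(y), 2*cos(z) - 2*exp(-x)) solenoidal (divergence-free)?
No, ∇·F = 9*y**2 + 3*exp(y) - 2*sin(z)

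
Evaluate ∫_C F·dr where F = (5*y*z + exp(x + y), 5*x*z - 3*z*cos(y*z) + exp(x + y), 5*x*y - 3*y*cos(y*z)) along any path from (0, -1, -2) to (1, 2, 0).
-exp(-1) + 3*sin(2) + exp(3)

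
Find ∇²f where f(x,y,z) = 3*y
0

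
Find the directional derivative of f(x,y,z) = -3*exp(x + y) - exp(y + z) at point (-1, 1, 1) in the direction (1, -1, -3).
4*sqrt(11)*exp(2)/11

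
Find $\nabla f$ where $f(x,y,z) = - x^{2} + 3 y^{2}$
(-2*x, 6*y, 0)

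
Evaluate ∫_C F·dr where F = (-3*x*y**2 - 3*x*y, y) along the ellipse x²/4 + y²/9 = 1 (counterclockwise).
0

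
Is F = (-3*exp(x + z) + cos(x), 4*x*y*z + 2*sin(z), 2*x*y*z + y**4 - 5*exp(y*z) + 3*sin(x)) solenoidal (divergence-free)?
No, ∇·F = 2*x*y + 4*x*z - 5*y*exp(y*z) - 3*exp(x + z) - sin(x)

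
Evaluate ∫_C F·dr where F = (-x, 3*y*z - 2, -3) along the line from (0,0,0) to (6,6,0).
-30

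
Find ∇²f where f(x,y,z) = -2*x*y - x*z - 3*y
0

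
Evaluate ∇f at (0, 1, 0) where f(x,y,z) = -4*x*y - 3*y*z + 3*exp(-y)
(-4, -3*exp(-1), -3)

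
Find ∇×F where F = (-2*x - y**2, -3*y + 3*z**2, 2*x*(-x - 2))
(-6*z, 4*x + 4, 2*y)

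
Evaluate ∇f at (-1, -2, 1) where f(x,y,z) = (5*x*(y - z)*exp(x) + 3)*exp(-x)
(-15 - 3*E, -5, 5)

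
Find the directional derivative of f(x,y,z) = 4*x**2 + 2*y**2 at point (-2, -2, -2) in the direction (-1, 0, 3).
8*sqrt(10)/5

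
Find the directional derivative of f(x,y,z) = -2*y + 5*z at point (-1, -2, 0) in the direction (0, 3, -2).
-16*sqrt(13)/13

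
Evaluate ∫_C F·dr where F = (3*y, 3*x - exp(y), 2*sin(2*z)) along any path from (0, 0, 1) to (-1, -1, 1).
4 - exp(-1)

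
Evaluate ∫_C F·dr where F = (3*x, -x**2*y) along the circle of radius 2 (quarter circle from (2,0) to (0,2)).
-10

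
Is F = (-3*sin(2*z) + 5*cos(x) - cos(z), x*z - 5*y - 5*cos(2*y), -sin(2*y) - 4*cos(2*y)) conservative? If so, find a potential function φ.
No, ∇×F = (-x + 8*sin(2*y) - 2*cos(2*y), sin(z) - 6*cos(2*z), z) ≠ 0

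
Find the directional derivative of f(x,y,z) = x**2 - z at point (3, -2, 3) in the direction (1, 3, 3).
3*sqrt(19)/19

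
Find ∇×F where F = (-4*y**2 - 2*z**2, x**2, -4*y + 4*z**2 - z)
(-4, -4*z, 2*x + 8*y)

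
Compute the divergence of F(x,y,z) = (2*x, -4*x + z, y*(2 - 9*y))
2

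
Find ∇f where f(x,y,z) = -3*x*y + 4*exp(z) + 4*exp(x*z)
(-3*y + 4*z*exp(x*z), -3*x, 4*x*exp(x*z) + 4*exp(z))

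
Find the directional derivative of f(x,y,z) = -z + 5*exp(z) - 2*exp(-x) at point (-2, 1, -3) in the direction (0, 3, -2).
2*sqrt(13)*(-5 + exp(3))*exp(-3)/13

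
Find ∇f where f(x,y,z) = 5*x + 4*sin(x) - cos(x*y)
(y*sin(x*y) + 4*cos(x) + 5, x*sin(x*y), 0)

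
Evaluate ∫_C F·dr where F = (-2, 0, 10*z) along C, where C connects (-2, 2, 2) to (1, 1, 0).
-26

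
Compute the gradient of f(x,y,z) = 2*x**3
(6*x**2, 0, 0)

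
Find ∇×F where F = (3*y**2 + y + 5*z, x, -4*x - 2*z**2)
(0, 9, -6*y)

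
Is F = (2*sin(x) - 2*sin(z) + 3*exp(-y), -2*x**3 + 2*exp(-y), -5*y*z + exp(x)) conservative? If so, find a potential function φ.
No, ∇×F = (-5*z, -exp(x) - 2*cos(z), -6*x**2 + 3*exp(-y)) ≠ 0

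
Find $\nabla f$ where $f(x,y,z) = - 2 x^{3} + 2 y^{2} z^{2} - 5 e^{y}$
(-6*x**2, 4*y*z**2 - 5*exp(y), 4*y**2*z)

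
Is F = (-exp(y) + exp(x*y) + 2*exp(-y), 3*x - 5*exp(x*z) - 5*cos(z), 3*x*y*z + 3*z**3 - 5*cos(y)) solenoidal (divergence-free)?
No, ∇·F = 3*x*y + y*exp(x*y) + 9*z**2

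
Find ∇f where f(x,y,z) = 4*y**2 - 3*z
(0, 8*y, -3)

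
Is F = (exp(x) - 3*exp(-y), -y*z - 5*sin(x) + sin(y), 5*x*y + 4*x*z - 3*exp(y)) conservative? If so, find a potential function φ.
No, ∇×F = (5*x + y - 3*exp(y), -5*y - 4*z, -5*cos(x) - 3*exp(-y)) ≠ 0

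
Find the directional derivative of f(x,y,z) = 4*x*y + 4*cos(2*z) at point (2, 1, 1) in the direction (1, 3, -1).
4*sqrt(11)*(2*sin(2) + 7)/11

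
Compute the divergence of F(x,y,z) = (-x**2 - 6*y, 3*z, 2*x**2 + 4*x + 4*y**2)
-2*x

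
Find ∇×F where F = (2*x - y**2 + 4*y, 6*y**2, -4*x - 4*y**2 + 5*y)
(5 - 8*y, 4, 2*y - 4)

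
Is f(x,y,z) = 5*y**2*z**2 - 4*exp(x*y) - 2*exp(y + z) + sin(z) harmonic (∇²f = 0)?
No, ∇²f = -4*x**2*exp(x*y) - 4*y**2*exp(x*y) + 10*y**2 + 10*z**2 - 4*exp(y + z) - sin(z)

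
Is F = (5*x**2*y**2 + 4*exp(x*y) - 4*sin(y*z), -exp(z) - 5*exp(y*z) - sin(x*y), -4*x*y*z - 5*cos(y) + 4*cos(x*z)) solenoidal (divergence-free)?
No, ∇·F = 10*x*y**2 - 4*x*y - 4*x*sin(x*z) - x*cos(x*y) + 4*y*exp(x*y) - 5*z*exp(y*z)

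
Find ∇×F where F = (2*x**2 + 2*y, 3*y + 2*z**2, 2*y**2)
(4*y - 4*z, 0, -2)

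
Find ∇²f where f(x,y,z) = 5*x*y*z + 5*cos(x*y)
-5*(x**2 + y**2)*cos(x*y)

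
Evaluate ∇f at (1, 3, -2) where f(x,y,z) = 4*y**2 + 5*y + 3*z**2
(0, 29, -12)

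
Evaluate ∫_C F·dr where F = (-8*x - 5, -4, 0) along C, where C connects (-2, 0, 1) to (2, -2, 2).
-12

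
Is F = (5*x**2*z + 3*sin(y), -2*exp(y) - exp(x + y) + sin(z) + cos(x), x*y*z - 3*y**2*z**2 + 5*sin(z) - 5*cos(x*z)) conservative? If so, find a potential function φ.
No, ∇×F = (x*z - 6*y*z**2 - cos(z), 5*x**2 - y*z - 5*z*sin(x*z), -exp(x + y) - sin(x) - 3*cos(y)) ≠ 0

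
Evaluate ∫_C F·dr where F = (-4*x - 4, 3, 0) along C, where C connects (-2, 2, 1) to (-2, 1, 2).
-3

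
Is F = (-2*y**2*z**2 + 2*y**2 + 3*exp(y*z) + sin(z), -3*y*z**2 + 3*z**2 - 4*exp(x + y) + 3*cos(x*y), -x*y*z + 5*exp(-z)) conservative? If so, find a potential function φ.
No, ∇×F = (z*(-x + 6*y - 6), -4*y**2*z + y*z + 3*y*exp(y*z) + cos(z), 4*y*z**2 - 3*y*sin(x*y) - 4*y - 3*z*exp(y*z) - 4*exp(x + y)) ≠ 0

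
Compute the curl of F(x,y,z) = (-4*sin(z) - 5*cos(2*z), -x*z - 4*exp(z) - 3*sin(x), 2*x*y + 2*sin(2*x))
(3*x + 4*exp(z), -2*y + 10*sin(2*z) - 4*cos(2*x) - 4*cos(z), -z - 3*cos(x))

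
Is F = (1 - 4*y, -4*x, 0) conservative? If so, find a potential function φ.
Yes, F is conservative. φ = x*(1 - 4*y)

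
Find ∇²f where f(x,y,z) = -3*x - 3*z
0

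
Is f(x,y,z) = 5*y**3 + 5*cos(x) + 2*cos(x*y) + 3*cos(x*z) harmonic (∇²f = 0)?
No, ∇²f = -2*x**2*cos(x*y) - 3*x**2*cos(x*z) - 2*y**2*cos(x*y) + 30*y - 3*z**2*cos(x*z) - 5*cos(x)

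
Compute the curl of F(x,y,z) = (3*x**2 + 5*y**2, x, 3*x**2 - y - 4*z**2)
(-1, -6*x, 1 - 10*y)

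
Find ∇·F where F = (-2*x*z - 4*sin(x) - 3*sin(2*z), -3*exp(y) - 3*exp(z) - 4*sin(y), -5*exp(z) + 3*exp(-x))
-2*z - 3*exp(y) - 5*exp(z) - 4*cos(x) - 4*cos(y)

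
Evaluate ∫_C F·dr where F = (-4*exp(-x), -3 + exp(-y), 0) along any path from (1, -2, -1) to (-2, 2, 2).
-12 - 4*exp(-1) - exp(-2) + 5*exp(2)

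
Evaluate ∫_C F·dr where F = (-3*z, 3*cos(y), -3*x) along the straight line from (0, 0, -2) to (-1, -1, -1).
-3 - 3*sin(1)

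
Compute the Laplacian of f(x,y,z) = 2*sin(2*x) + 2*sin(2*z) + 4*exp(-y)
-8*sin(2*x) - 8*sin(2*z) + 4*exp(-y)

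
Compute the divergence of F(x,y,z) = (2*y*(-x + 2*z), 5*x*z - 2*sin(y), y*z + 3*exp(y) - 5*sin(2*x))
-y - 2*cos(y)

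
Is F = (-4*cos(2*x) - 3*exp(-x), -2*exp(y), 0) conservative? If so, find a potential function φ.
Yes, F is conservative. φ = -2*exp(y) - 2*sin(2*x) + 3*exp(-x)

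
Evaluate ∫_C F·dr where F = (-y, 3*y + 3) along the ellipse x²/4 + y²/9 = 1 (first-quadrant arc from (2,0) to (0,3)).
3*pi/2 + 45/2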